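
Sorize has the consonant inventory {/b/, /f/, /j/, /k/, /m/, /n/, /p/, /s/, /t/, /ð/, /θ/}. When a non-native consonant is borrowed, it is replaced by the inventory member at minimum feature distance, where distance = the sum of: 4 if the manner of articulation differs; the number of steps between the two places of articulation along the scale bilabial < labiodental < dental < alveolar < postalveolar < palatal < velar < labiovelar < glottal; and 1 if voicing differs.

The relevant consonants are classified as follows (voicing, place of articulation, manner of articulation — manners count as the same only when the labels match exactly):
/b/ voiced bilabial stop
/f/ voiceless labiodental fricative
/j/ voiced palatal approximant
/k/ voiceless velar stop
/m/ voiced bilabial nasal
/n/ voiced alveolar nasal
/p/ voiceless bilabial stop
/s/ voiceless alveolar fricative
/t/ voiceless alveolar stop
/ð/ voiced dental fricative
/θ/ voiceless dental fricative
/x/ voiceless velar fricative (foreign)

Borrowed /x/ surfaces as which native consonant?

/s/ is closest: same manner (fricative), place distance 3 (velar→alveolar), same voicing; total 3. Next closest is /k/ at distance 4.

s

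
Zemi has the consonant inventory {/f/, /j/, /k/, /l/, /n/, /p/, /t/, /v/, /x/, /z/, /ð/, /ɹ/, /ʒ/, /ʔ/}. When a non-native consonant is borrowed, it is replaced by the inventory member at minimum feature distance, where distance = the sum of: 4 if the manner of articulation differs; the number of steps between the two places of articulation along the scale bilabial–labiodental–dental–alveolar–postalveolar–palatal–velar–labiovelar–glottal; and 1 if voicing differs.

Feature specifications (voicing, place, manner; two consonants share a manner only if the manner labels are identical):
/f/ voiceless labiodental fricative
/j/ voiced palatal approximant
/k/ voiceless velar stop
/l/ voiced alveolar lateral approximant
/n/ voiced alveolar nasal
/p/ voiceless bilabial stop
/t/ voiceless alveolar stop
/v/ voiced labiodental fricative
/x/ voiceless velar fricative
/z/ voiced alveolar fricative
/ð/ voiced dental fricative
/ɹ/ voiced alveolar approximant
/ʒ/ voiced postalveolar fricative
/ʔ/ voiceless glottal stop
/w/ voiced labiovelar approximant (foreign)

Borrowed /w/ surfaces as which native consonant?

j

/j/ is closest: same manner (approximant), place distance 2 (labiovelar→palatal), same voicing; total 2. Next closest is /ɹ/ at distance 4.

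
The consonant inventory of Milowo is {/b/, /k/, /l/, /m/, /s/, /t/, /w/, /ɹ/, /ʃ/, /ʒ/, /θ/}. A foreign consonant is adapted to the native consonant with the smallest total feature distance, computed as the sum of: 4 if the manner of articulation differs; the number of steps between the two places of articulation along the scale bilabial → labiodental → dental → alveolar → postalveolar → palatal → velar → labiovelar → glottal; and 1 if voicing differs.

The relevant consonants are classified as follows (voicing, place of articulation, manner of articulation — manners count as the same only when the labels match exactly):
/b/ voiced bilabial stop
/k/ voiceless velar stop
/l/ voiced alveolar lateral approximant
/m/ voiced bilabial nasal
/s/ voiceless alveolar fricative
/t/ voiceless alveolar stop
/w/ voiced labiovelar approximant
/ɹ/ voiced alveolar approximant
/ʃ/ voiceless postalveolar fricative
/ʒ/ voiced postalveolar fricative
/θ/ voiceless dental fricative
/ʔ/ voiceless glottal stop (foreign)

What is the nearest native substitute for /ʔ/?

k

/k/ is closest: same manner (stop), place distance 2 (glottal→velar), same voicing; total 2. Next closest is /t/ at distance 5.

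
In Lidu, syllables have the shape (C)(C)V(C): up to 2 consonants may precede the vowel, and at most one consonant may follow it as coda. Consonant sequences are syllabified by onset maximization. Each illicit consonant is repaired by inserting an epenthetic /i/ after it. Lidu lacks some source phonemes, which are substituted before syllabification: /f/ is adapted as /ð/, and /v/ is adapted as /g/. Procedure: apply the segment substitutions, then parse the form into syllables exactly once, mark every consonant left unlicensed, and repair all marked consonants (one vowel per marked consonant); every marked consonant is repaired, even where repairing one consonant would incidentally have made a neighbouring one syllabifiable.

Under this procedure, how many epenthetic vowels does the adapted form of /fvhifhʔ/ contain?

3

After substitution the input is /ðghiðhʔ/.
The unsyllabifiable consonants are /ð/, /h/, /ʔ/; each receives one epenthetic vowel.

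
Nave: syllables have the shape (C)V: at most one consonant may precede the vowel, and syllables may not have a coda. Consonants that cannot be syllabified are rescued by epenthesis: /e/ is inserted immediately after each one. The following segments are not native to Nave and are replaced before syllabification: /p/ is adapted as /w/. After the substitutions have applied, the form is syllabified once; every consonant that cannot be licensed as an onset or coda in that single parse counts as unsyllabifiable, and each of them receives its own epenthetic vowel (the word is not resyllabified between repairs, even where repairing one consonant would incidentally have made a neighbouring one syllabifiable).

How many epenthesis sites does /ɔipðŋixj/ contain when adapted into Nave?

After substitution the input is /ɔiwðŋixj/.
The unsyllabifiable consonants are /w/, /ð/, /x/, /j/; each receives one epenthetic vowel.

4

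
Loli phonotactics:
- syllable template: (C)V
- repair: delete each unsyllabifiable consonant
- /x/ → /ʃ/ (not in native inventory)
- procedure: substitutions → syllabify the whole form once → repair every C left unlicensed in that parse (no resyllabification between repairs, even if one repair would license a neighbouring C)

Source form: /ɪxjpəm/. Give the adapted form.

Substitution: /x/ → /ʃ/, giving /ɪʃjpəm/.
Syllabifying with onset maximization leaves /ʃ/, /j/, /m/ stranded (no codas are permitted; onsets are limited to one consonant).
Each unlicensed consonant is deleted: /ʃ/, /j/, /m/.

ɪpə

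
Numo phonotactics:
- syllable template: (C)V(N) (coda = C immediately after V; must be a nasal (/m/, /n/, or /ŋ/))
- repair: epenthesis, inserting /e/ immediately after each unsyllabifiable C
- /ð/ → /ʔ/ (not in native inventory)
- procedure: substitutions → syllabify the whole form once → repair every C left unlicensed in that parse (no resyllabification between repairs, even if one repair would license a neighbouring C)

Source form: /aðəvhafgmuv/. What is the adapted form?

Substitution: /ð/ → /ʔ/, giving /aʔəvhafgmuv/.
The consonants /v/, /f/, /g/, /v/ cannot be parsed into a legal (C)V(N) syllable (only a nasal (/m/, /n/, or /ŋ/) is licensed in coda position; onsets are limited to one consonant).
Inserting the epenthetic vowel yields /v/ → /ve/, /f/ → /fe/, /g/ → /ge/, /v/ → /ve/.

aʔəvehafegemuve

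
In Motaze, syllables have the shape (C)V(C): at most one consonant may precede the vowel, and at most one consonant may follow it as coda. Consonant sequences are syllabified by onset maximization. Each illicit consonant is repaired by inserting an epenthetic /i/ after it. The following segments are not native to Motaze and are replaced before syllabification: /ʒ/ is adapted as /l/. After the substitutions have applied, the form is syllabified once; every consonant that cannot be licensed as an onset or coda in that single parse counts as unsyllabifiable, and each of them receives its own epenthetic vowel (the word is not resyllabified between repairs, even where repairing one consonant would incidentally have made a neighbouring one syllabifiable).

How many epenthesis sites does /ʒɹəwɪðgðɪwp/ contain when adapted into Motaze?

After substitution the input is /lɹəwɪðgðɪwp/.
The unsyllabifiable consonants are /l/, /g/, /p/; each receives one epenthetic vowel.

3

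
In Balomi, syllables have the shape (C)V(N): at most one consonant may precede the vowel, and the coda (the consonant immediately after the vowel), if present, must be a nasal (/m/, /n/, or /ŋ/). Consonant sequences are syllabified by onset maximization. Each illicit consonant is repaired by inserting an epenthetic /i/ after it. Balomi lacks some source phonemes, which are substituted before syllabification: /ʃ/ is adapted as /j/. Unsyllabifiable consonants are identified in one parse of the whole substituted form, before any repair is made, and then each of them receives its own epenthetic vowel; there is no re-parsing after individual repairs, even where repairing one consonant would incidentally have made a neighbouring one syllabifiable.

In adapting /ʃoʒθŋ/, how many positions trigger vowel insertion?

3

After substitution the input is /joʒθŋ/.
The unsyllabifiable consonants are /ʒ/, /θ/, /ŋ/; each receives one epenthetic vowel.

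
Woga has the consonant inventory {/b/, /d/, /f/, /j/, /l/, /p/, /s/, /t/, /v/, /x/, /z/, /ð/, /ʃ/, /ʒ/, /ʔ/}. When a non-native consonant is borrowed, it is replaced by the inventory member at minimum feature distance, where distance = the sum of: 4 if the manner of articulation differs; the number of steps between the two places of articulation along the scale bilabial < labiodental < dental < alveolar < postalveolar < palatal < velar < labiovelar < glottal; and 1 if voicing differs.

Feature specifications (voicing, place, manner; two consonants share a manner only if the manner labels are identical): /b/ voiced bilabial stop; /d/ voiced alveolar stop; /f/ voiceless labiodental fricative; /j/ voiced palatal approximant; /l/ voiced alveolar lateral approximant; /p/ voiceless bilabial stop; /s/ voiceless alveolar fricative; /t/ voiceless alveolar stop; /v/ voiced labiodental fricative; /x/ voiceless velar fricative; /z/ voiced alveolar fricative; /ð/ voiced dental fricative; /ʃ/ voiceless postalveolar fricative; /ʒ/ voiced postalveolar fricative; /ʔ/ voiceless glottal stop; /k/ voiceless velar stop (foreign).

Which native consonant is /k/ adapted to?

/ʔ/ is closest: same manner (stop), place distance 2 (velar→glottal), same voicing; total 2. Next closest is /t/ at distance 3.

ʔ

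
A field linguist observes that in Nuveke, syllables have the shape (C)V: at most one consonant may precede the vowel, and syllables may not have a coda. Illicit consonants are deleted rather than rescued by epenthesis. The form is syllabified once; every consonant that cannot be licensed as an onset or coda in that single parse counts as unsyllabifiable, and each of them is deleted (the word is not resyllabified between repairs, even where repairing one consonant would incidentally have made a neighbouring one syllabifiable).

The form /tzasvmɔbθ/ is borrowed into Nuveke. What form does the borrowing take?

Under (C)V, the unsyllabifiable consonants are /t/, /s/, /v/, /b/, /θ/ (no codas are permitted; onsets are limited to one consonant).
Deleting the stranded consonants removes /t/, /s/, /v/, /b/, /θ/.

zamɔ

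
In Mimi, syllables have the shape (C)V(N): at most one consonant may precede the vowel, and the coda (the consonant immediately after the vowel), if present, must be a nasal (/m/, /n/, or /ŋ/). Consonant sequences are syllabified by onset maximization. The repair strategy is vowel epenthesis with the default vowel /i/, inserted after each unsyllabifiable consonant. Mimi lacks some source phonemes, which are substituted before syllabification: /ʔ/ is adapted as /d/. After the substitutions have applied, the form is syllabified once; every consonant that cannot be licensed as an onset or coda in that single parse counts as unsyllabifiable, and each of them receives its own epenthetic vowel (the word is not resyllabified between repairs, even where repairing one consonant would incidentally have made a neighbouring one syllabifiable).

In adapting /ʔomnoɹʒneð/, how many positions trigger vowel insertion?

3

After substitution the input is /domnoɹʒneð/.
The unsyllabifiable consonants are /ɹ/, /ʒ/, /ð/; each receives one epenthetic vowel.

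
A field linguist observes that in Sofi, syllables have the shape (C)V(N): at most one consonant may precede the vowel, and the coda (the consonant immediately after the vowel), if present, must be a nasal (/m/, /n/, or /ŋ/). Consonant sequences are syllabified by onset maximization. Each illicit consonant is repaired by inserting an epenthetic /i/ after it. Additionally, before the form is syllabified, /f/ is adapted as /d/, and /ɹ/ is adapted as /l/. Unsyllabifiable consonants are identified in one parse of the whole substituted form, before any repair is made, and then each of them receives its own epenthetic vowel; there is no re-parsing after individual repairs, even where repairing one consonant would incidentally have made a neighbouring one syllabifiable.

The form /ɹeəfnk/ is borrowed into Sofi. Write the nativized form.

leədiniki

Substitution: /ɹ/ → /l/, /f/ → /d/, giving /leədnk/.
The consonants /d/, /n/, /k/ cannot be parsed into a legal (C)V(N) syllable (only a nasal (/m/, /n/, or /ŋ/) is licensed in coda position; onsets are limited to one consonant).
Inserting the epenthetic vowel yields /d/ → /di/, /n/ → /ni/, /k/ → /ki/.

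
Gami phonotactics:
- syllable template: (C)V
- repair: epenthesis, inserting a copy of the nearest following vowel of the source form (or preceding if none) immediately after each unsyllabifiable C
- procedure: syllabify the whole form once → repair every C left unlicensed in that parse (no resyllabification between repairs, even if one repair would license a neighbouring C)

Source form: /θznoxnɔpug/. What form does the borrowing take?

Syllabifying with onset maximization leaves /θ/, /z/, /x/, /g/ stranded (no codas are permitted; onsets are limited to one consonant).
Each unlicensed consonant becomes the onset of a new syllable: /θ/ → /θo/, /z/ → /zo/, /x/ → /xɔ/, /g/ → /gu/.

θozonoxɔnɔpugu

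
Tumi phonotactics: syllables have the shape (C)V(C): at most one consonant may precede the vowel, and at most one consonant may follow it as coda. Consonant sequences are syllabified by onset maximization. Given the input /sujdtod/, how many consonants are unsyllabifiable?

Syllabifying with onset maximization leaves /d/ stranded (at most one coda consonant is licensed; onsets are limited to one consonant).

1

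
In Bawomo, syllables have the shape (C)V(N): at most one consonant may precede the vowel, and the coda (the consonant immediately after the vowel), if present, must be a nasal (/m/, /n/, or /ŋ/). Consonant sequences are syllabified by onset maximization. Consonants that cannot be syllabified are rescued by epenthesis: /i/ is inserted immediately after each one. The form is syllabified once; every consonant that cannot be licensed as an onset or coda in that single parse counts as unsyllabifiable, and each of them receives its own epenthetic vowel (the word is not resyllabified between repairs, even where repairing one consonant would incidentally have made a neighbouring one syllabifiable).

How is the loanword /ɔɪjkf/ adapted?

Under (C)V(N), the unsyllabifiable consonants are /j/, /k/, /f/ (only a nasal (/m/, /n/, or /ŋ/) is licensed in coda position; onsets are limited to one consonant).
Epenthesis after each stranded consonant: /j/ → /ji/, /k/ → /ki/, /f/ → /fi/.

ɔɪjikifi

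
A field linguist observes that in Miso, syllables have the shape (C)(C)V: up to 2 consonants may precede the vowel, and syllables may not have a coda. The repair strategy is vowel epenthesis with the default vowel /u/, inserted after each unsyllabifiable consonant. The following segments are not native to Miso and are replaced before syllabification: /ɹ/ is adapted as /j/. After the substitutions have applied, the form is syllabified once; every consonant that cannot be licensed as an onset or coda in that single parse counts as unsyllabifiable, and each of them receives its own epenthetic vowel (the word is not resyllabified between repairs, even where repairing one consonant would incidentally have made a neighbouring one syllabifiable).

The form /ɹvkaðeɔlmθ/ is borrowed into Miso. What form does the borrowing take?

juvkaðeɔlumuθu

Substitution: /ɹ/ → /j/, giving /jvkaðeɔlmθ/.
The consonants /j/, /l/, /m/, /θ/ cannot be parsed into a legal (C)(C)V syllable (no codas are permitted; onsets may contain at most 2 consonants).
Each unlicensed consonant becomes the onset of a new syllable: /j/ → /ju/, /l/ → /lu/, /m/ → /mu/, /θ/ → /θu/.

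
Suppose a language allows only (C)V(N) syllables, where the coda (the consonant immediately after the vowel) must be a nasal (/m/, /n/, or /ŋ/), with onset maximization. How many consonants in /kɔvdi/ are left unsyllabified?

Syllabifying with onset maximization leaves /v/ stranded (only a nasal (/m/, /n/, or /ŋ/) is licensed in coda position; onsets are limited to one consonant).

1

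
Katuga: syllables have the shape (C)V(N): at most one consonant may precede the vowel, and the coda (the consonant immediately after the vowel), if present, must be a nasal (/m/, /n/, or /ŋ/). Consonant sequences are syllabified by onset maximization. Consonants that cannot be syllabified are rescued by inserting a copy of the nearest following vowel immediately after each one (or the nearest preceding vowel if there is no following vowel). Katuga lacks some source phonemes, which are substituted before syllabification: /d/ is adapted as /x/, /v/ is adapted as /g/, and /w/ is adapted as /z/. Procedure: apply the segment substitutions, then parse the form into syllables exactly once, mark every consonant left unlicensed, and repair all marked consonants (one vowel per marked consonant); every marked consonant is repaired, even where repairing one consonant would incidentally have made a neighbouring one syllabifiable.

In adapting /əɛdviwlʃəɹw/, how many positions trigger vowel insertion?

5

After substitution the input is /əɛxgizlʃəɹz/.
The unsyllabifiable consonants are /x/, /z/, /l/, /ɹ/, /z/; each receives one epenthetic vowel.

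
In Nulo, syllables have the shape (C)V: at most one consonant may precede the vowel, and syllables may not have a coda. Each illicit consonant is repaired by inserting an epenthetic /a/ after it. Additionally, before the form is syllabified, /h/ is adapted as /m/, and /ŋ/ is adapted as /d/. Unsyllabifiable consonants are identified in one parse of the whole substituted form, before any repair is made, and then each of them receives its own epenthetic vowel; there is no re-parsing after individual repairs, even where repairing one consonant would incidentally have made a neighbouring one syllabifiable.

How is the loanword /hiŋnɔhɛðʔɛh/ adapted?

midanɔmɛðaʔɛma

Substitution: /h/ → /m/, /ŋ/ → /d/, giving /midnɔmɛðʔɛm/.
The consonants /d/, /ð/, /m/ cannot be parsed into a legal (C)V syllable (no codas are permitted; onsets are limited to one consonant).
Epenthesis after each stranded consonant: /d/ → /da/, /ð/ → /ða/, /m/ → /ma/.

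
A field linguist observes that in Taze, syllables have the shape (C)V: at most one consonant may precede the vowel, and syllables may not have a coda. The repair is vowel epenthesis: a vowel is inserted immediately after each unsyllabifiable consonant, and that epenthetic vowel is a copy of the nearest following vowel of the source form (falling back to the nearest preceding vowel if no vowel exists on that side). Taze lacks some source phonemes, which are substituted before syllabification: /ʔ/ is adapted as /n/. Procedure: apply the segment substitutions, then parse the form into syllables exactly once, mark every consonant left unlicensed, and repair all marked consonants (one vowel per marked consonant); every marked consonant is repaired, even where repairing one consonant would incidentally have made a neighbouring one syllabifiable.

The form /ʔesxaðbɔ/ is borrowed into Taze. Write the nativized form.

Substitution: /ʔ/ → /n/, giving /nesxaðbɔ/.
Syllabifying with onset maximization leaves /s/, /ð/ stranded (no codas are permitted; onsets are limited to one consonant).
Each unlicensed consonant becomes the onset of a new syllable: /s/ → /sa/, /ð/ → /ðɔ/.

nesaxaðɔbɔ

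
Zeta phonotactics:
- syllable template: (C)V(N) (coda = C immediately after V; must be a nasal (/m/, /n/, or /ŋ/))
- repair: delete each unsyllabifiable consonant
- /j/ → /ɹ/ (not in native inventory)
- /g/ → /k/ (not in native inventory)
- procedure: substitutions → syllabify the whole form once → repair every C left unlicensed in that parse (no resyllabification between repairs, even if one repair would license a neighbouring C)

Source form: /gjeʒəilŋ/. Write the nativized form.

Substitution: /g/ → /k/, /j/ → /ɹ/, giving /kɹeʒəilŋ/.
Under (C)V(N), the unsyllabifiable consonants are /k/, /l/, /ŋ/ (only a nasal (/m/, /n/, or /ŋ/) is licensed in coda position; onsets are limited to one consonant).
Deletion applies to /k/, /l/, /ŋ/.

ɹeʒəi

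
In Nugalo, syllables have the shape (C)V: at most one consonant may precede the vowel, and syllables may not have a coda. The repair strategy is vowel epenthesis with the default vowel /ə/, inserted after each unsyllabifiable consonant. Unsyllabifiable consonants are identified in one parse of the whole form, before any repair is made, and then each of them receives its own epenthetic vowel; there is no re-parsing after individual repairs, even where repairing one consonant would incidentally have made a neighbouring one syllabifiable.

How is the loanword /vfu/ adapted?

vəfu

The consonants /v/ cannot be parsed into a legal (C)V syllable (no codas are permitted; onsets are limited to one consonant).
Each unlicensed consonant becomes the onset of a new syllable: /v/ → /və/.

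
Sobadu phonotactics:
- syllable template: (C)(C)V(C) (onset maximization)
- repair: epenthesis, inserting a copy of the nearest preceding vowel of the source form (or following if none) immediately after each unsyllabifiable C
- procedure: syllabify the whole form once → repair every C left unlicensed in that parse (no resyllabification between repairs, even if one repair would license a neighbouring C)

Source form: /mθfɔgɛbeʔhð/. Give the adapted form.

The consonants /m/, /h/, /ð/ cannot be parsed into a legal (C)(C)V(C) syllable (at most one coda consonant is licensed; onsets may contain at most 2 consonants).
Inserting the epenthetic vowel yields /m/ → /mɔ/, /h/ → /he/, /ð/ → /ðe/.

mɔθfɔgɛbeʔheðe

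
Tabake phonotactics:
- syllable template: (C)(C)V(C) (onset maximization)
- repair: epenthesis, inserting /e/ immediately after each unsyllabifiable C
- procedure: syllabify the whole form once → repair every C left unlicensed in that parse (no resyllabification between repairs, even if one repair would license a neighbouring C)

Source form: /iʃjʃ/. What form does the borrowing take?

iʃjeʃe

The consonants /j/, /ʃ/ cannot be parsed into a legal (C)(C)V(C) syllable (at most one coda consonant is licensed; onsets may contain at most 2 consonants).
Each unlicensed consonant becomes the onset of a new syllable: /j/ → /je/, /ʃ/ → /ʃe/.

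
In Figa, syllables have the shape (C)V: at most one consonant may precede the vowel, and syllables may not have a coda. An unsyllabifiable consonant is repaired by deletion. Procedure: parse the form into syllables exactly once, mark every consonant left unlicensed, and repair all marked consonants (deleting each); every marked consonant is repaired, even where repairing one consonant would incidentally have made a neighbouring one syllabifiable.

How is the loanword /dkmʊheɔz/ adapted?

The consonants /d/, /k/, /z/ cannot be parsed into a legal (C)V syllable (no codas are permitted; onsets are limited to one consonant).
Each unlicensed consonant is deleted: /d/, /k/, /z/.

mʊheɔ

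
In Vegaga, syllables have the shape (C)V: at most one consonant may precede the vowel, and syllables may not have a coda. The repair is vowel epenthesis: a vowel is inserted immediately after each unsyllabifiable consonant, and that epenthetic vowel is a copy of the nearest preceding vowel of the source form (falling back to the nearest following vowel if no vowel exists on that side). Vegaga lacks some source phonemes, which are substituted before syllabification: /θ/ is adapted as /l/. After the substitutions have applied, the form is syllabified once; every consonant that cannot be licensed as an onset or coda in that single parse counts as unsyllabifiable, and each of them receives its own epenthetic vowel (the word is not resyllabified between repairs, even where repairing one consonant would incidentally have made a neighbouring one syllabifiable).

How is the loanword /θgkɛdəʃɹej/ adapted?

lɛgɛkɛdəʃəɹeje

Substitution: /θ/ → /l/, giving /lgkɛdəʃɹej/.
Under (C)V, the unsyllabifiable consonants are /l/, /g/, /ʃ/, /j/ (no codas are permitted; onsets are limited to one consonant).
Inserting the epenthetic vowel yields /l/ → /lɛ/, /g/ → /gɛ/, /ʃ/ → /ʃə/, /j/ → /je/.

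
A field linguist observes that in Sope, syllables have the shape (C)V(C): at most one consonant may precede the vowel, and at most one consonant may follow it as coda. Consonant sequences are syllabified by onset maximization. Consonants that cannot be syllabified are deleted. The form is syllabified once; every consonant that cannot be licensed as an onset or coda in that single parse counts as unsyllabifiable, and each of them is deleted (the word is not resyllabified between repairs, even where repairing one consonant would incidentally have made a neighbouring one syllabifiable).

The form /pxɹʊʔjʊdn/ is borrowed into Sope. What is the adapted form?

The consonants /p/, /x/, /n/ cannot be parsed into a legal (C)V(C) syllable (at most one coda consonant is licensed; onsets are limited to one consonant).
Deleting the stranded consonants removes /p/, /x/, /n/.

ɹʊʔjʊd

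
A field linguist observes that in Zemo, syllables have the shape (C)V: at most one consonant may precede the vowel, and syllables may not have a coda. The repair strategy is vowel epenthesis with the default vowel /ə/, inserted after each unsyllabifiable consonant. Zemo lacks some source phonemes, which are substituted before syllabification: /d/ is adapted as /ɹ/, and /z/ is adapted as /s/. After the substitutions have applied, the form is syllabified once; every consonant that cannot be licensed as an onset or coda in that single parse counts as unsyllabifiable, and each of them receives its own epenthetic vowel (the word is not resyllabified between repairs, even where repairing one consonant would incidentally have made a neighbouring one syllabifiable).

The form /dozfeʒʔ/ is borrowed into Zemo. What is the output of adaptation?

Substitution: /d/ → /ɹ/, /z/ → /s/, giving /ɹosfeʒʔ/.
Under (C)V, the unsyllabifiable consonants are /s/, /ʒ/, /ʔ/ (no codas are permitted; onsets are limited to one consonant).
Epenthesis after each stranded consonant: /s/ → /sə/, /ʒ/ → /ʒə/, /ʔ/ → /ʔə/.

ɹosəfeʒəʔə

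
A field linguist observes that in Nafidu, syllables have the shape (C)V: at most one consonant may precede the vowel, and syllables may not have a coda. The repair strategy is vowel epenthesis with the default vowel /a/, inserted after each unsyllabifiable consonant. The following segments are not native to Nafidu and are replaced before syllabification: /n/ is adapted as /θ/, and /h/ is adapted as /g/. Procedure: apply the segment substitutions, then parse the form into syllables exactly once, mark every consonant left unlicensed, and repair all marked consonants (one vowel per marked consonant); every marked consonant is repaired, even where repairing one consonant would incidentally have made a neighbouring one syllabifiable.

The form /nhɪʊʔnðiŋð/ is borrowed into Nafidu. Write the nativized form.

Substitution: /n/ → /θ/, /h/ → /g/, giving /θgɪʊʔθðiŋð/.
Syllabifying with onset maximization leaves /θ/, /ʔ/, /θ/, /ŋ/, /ð/ stranded (no codas are permitted; onsets are limited to one consonant).
Inserting the epenthetic vowel yields /θ/ → /θa/, /ʔ/ → /ʔa/, /θ/ → /θa/, /ŋ/ → /ŋa/, /ð/ → /ða/.

θagɪʊʔaθaðiŋaða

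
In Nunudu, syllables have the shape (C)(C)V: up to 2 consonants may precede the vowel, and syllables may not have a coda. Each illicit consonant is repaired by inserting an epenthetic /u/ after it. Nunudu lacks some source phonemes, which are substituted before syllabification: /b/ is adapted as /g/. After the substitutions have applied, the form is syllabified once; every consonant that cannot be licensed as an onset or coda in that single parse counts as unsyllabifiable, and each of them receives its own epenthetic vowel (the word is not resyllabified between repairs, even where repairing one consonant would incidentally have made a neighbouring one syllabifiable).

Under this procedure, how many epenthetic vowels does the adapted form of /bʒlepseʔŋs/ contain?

After substitution the input is /gʒlepseʔŋs/.
The unsyllabifiable consonants are /g/, /ʔ/, /ŋ/, /s/; each receives one epenthetic vowel.

4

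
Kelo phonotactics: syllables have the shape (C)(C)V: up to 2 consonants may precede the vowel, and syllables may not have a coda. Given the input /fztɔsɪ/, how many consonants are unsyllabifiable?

1

Under (C)(C)V, the unsyllabifiable consonants are /f/ (no codas are permitted; onsets may contain at most 2 consonants).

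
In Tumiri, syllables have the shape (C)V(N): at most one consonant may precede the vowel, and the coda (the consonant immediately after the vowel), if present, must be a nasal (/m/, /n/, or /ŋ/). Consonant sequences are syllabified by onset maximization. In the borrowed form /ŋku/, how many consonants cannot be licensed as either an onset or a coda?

1

Under (C)V(N), the unsyllabifiable consonants are /ŋ/ (only a nasal (/m/, /n/, or /ŋ/) is licensed in coda position; onsets are limited to one consonant).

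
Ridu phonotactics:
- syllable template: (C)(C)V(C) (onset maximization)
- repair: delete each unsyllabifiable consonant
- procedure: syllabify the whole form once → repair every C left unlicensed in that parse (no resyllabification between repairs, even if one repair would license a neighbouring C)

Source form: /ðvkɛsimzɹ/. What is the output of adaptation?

Under (C)(C)V(C), the unsyllabifiable consonants are /ð/, /z/, /ɹ/ (at most one coda consonant is licensed; onsets may contain at most 2 consonants).
Deletion applies to /ð/, /z/, /ɹ/.

vkɛsim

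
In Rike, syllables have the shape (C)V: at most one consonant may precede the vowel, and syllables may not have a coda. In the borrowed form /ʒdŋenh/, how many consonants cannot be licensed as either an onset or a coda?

4

Syllabifying with onset maximization leaves /ʒ/, /d/, /n/, /h/ stranded (no codas are permitted; onsets are limited to one consonant).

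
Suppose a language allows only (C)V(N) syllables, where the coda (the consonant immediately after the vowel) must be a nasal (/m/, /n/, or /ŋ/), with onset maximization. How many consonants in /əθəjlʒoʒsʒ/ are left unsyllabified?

5

The consonants /j/, /l/, /ʒ/, /s/, /ʒ/ cannot be parsed into a legal (C)V(N) syllable (only a nasal (/m/, /n/, or /ŋ/) is licensed in coda position; onsets are limited to one consonant).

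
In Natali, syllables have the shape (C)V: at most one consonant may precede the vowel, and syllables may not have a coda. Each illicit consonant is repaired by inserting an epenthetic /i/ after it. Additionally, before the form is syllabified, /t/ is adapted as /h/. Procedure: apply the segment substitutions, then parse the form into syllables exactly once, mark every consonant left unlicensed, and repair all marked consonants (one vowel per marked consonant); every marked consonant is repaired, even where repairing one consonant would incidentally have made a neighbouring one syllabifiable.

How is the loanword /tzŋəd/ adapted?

Substitution: /t/ → /h/, giving /hzŋəd/.
Syllabifying with onset maximization leaves /h/, /z/, /d/ stranded (no codas are permitted; onsets are limited to one consonant).
Epenthesis after each stranded consonant: /h/ → /hi/, /z/ → /zi/, /d/ → /di/.

hiziŋədi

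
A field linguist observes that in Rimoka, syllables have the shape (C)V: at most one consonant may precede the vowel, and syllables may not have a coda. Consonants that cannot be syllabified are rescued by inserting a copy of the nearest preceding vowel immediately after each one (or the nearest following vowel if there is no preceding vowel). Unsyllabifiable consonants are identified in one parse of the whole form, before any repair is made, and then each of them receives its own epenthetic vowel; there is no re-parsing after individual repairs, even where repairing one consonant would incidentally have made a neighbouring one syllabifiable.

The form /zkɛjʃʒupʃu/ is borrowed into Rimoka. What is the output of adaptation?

The consonants /z/, /j/, /ʃ/, /p/ cannot be parsed into a legal (C)V syllable (no codas are permitted; onsets are limited to one consonant).
Inserting the epenthetic vowel yields /z/ → /zɛ/, /j/ → /jɛ/, /ʃ/ → /ʃɛ/, /p/ → /pu/.

zɛkɛjɛʃɛʒupuʃu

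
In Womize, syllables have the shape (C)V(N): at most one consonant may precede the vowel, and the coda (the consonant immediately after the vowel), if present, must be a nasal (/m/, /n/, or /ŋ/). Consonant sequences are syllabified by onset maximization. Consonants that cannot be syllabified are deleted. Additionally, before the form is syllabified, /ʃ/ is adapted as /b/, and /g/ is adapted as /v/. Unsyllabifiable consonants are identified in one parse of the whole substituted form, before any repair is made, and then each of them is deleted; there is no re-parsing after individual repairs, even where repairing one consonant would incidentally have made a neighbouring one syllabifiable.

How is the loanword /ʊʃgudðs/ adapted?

Substitution: /ʃ/ → /b/, /g/ → /v/, giving /ʊbvudðs/.
Syllabifying with onset maximization leaves /b/, /d/, /ð/, /s/ stranded (only a nasal (/m/, /n/, or /ŋ/) is licensed in coda position; onsets are limited to one consonant).
Each unlicensed consonant is deleted: /b/, /d/, /ð/, /s/.

ʊvu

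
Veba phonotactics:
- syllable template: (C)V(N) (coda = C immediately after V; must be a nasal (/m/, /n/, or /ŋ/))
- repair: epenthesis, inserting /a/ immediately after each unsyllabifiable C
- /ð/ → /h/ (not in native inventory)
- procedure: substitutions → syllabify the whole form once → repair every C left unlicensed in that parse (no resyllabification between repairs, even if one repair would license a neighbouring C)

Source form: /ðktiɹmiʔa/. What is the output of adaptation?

hakatiɹamiʔa

Substitution: /ð/ → /h/, giving /hktiɹmiʔa/.
The consonants /h/, /k/, /ɹ/ cannot be parsed into a legal (C)V(N) syllable (only a nasal (/m/, /n/, or /ŋ/) is licensed in coda position; onsets are limited to one consonant).
Epenthesis after each stranded consonant: /h/ → /ha/, /k/ → /ka/, /ɹ/ → /ɹa/.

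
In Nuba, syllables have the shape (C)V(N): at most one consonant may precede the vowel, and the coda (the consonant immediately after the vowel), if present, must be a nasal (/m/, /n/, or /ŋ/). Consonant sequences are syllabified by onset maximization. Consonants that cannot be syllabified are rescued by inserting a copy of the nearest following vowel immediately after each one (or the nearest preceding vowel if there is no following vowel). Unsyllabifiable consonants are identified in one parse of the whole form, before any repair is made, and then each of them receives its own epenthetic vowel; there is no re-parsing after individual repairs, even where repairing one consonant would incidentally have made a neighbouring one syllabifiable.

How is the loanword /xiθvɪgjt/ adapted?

xiθɪvɪgɪjɪtɪ

Syllabifying with onset maximization leaves /θ/, /g/, /j/, /t/ stranded (only a nasal (/m/, /n/, or /ŋ/) is licensed in coda position; onsets are limited to one consonant).
Each unlicensed consonant becomes the onset of a new syllable: /θ/ → /θɪ/, /g/ → /gɪ/, /j/ → /jɪ/, /t/ → /tɪ/.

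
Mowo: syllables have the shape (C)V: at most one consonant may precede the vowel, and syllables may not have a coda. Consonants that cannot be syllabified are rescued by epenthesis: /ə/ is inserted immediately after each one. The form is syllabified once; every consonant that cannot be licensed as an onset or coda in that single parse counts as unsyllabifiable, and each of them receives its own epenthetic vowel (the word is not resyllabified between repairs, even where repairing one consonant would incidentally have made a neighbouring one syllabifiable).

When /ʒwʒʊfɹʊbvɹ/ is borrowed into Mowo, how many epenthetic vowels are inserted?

The unsyllabifiable consonants are /ʒ/, /w/, /f/, /b/, /v/, /ɹ/; each receives one epenthetic vowel.

6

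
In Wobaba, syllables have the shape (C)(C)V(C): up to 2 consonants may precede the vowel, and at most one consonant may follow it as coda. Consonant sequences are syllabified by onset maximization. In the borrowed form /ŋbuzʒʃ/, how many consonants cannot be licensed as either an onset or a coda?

2

Syllabifying with onset maximization leaves /ʒ/, /ʃ/ stranded (at most one coda consonant is licensed; onsets may contain at most 2 consonants).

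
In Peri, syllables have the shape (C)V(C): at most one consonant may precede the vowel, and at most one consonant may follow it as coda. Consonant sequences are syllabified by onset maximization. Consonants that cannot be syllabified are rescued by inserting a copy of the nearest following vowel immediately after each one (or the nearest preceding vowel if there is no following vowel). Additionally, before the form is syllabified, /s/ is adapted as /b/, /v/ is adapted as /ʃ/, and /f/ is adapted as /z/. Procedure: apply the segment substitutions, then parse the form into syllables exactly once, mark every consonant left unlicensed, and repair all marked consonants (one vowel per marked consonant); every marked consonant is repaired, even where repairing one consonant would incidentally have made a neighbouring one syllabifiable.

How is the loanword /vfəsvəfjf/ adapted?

ʃəzəbʃəzjəzə

Substitution: /v/ → /ʃ/, /f/ → /z/, /s/ → /b/, giving /ʃzəbʃəzjz/.
The consonants /ʃ/, /j/, /z/ cannot be parsed into a legal (C)V(C) syllable (at most one coda consonant is licensed; onsets are limited to one consonant).
Inserting the epenthetic vowel yields /ʃ/ → /ʃə/, /j/ → /jə/, /z/ → /zə/.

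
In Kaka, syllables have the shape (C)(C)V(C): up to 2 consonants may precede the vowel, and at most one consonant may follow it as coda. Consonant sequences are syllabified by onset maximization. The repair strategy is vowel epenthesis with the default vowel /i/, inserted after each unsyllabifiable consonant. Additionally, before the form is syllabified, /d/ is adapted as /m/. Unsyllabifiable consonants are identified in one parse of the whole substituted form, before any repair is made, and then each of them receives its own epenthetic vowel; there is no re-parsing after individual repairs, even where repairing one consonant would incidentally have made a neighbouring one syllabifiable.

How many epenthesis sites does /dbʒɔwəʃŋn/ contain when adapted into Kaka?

3

After substitution the input is /mbʒɔwəʃŋn/.
The unsyllabifiable consonants are /m/, /ŋ/, /n/; each receives one epenthetic vowel.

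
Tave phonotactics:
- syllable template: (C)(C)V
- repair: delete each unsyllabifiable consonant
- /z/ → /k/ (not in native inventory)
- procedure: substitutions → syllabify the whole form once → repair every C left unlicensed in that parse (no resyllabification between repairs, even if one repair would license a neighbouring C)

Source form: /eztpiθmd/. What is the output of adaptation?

Substitution: /z/ → /k/, giving /ektpiθmd/.
Syllabifying with onset maximization leaves /k/, /θ/, /m/, /d/ stranded (no codas are permitted; onsets may contain at most 2 consonants).
Deletion applies to /k/, /θ/, /m/, /d/.

etpi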